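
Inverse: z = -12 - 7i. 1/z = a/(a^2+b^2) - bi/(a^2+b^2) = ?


|z|^2 = 144+49 = 193
1/z = (-12 + 7i)/193

1/z = -0.0622 + 0.0363i


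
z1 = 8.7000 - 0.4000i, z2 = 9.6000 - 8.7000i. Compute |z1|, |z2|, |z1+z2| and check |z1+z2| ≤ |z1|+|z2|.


|z1| = sqrt(8.7^2 + (-0.4)^2) = sqrt(75.85) = 8.7092
|z2| = sqrt(9.6^2 + (-8.7)^2) = sqrt(167.85) = 12.9557
z1+z2 = 18.3000 - 9.1000i
|z1+z2| = sqrt(417.7) = 20.4377
|z1|+|z2| = 8.7092 + 12.9557 = 21.6649

|z1+z2| = 20.4377 ≤ |z1|+|z2| = 21.6649 (verified)


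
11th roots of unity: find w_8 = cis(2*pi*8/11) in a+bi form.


Angle = 360*8/11 = 261.8182°
a = cos(261.8182°) = -0.1423
b = sin(261.8182°) = -0.9898

-0.1423 - 0.9898i


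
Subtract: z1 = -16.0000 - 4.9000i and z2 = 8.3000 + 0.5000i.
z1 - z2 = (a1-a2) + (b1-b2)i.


Real: -16 - 8.3 = -24.3
Imag: -4.9 - 0.5 = -5.4

-24.3000 - 5.4000i


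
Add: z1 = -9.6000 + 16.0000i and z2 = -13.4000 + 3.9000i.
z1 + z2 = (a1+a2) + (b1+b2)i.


Real: -9.6 - 13.4 = -23
Imag: 16 + 3.9 = 19.9

-23.0000 + 19.9000i


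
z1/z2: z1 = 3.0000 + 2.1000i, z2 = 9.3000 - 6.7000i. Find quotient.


Conjugate of z2 = 9.3000 + 6.7000i
Numerator: (3.0000 + 2.1000i)(9.3000 + 6.7000i) = 13.8300 + 39.6300i
Denominator: 9.3^2 + (-6.7)^2 = 131.38
Result = (13.8300 + 39.6300i)/131.38

0.1053 + 0.3016i


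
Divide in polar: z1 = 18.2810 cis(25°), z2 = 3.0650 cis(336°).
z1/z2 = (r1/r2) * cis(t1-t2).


r = 18.2810 / 3.0650 = 5.9644
theta = 25° - 336° = -311° = 49° (mod 360)

5.9644 cis(49°)


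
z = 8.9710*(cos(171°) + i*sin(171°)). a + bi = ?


a = 8.9710*cos(171°) = 8.9710*(-0.98769) = -8.8606
b = 8.9710*sin(171°) = 8.9710*0.156434 = 1.4034

-8.8606 + 1.4034i


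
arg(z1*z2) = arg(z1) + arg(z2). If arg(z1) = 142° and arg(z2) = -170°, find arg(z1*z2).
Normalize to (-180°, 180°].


arg(z1*z2) = 142° - 170° = -28°
Normalized to (-180°, 180°]: -28°

-28°


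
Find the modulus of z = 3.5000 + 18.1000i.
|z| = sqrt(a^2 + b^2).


|z| = sqrt(3.5^2 + 18.1^2) = sqrt(12.25 + 327.61) = sqrt(339.86) = 18.4353

|z| = 18.4353


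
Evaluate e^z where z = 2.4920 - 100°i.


e^2.4920 = 12.0854
cos(-100°) = -0.17365
sin(-100°) = -0.98481
Real = 12.0854*(-0.17365) = -2.0986
Imag = 12.0854*(-0.98481) = -11.9018

-2.0986 - 11.9018i


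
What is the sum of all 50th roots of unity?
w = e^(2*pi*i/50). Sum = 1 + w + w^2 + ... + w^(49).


The sum of all 50th roots of unity is 0.
Geometric series: (1 - w^50)/(1 - w) = (1-1)/(1-w) = 0 since w^50 = 1, w ≠ 1.
Alternatively: coefficient of z^49 in z^50 - 1 is 0.

0


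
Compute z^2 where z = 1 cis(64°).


r^2 = 1^2 = 1
n*theta = 2*64° = 128° = 128° (mod 360)
a = 1*cos(128°) = -0.6157
b = 1*sin(128°) = 0.7880

1 cis(128°) = -0.6157 + 0.7880i


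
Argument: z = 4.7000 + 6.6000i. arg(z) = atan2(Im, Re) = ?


Re = 4.7, Im = 6.6
arg = atan2(6.6, 4.7) = 54.5445 degrees

arg(z) = 54.5445 degrees


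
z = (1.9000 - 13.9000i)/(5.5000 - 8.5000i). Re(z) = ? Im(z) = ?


Multiply by conjugate: (1.9000 - 13.9000i)(5.5000 + 8.5000i) / (5.5^2 + (-8.5)^2)
Numerator real = 1.9*5.5 - (13.9)*(-8.5) = 128.6
Numerator imag = -13.9*5.5 - 1.9*(-8.5) = -60.3
Denominator = 102.5
Re(z) = 128.6/102.5 = 1.2546
Im(z) = -60.3/102.5 = -0.5883

Re(z) = 1.2546, Im(z) = -0.5883


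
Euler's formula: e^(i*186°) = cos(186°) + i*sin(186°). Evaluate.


cos(186°) = -0.9945
sin(186°) = -0.1045

e^(i*186°) = -0.9945 - 0.1045i


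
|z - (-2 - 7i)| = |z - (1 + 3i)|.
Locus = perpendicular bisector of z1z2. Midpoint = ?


Equal distances means the locus is the perpendicular bisector of z1 and z2.
Midpoint = ((-2+1)/2, (-7+3)/2) = (-0.5000, -2.0000)

Perpendicular bisector through (-0.5000, -2.0000)


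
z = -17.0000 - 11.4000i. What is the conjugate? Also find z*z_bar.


z_bar = -17.0000 + 11.4000i
z*z_bar = (-17)^2 + (-11.4)^2 = 289 + 129.96 = 418.96

z_bar = -17.0000 + 11.4000i, z*z_bar = 418.96


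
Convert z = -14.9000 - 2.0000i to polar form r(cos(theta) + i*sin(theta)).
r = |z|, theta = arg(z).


r = sqrt(222.01+4) = sqrt(226.01) = 15.0336
theta = atan2(-2, -14.9) = -172.3550 degrees

r = 15.0336, theta = -172.3550 degrees


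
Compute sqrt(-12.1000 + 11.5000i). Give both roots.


|z| = sqrt(146.41+132.25) = 16.6931
sqrt((|z|+a)/2) = sqrt((16.6931+(-12.1))/2) = sqrt(2.2966) = 1.5154
sqrt((|z|-a)/2) = sqrt((16.6931-(-12.1))/2) = sqrt(14.3966) = 3.7943

±(1.5154 + 3.7943i) i.e. 1.5154 + 3.7943i and -1.5154 - 3.7943i


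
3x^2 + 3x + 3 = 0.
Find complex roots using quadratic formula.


disc = 3^2 - 4*3*3 = 9 - 36 = -27
sqrt(|disc|) = sqrt(27) = 5.1962
Real part = -3/(2*3) = -0.5000
Imag part = 5.1962/(2*3) = 0.8660

-0.5000 ± 0.8660i


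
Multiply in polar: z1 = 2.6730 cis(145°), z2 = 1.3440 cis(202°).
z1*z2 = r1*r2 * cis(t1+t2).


r = 2.6730 * 1.3440 = 3.5925
theta = 145° + 202° = 347° = 347° (mod 360)

3.5925 cis(347°)


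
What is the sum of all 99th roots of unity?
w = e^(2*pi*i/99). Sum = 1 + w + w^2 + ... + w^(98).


The sum of all 99th roots of unity is 0.
Geometric series: (1 - w^99)/(1 - w) = (1-1)/(1-w) = 0 since w^99 = 1, w ≠ 1.
Alternatively: coefficient of z^98 in z^99 - 1 is 0.

0


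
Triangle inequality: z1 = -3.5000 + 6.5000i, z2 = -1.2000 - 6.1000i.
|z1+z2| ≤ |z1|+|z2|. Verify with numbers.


|z1| = sqrt((-3.5)^2 + 6.5^2) = sqrt(54.5) = 7.3824
|z2| = sqrt((-1.2)^2 + (-6.1)^2) = sqrt(38.65) = 6.2169
z1+z2 = -4.7000 + 0.4000i
|z1+z2| = sqrt(22.25) = 4.7170
|z1|+|z2| = 7.3824 + 6.2169 = 13.5993

|z1+z2| = 4.7170 ≤ |z1|+|z2| = 13.5993 (verified)


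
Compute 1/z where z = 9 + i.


|z|^2 = 81+1 = 82
1/z = (9 - 1i)/82

1/z = 0.1098 - 0.0122i


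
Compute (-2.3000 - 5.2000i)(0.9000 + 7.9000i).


Real = -2.3*0.9 - (-5.2)*7.9 = -2.07 - (-41.08) = 39.01
Imag = -2.3*7.9 + 0.9*(-5.2) = -18.17 - (4.68) = -22.85

39.0100 - 22.8500i


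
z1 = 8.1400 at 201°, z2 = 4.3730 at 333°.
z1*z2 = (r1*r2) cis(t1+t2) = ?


r = 8.1400 * 4.3730 = 35.5962
theta = 201° + 333° = 534° = 174° (mod 360)

35.5962 cis(174°)


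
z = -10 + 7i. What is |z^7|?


|z| = sqrt(100+49) = sqrt(149) = 12.2066
|z^7| = |z|^7 = (sqrt(149))^7 = 149^3 * sqrt(149) = 3307949*sqrt(149)

|z^7| = 3307949*sqrt(149) ≈ 40378663.4425


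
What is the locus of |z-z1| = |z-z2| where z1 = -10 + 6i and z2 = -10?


Equal distances means the locus is the perpendicular bisector of z1 and z2.
Midpoint = ((-10+(-10))/2, (6+0)/2) = (-10.0000, 3.0000)

Perpendicular bisector through (-10.0000, 3.0000)


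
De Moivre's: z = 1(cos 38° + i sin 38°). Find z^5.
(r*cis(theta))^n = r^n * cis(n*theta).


r^5 = 1^5 = 1
n*theta = 5*38° = 190° = 190° (mod 360)
a = 1*cos(190°) = -0.9848
b = 1*sin(190°) = -0.1736

1 cis(190°) = -0.9848 - 0.1736i


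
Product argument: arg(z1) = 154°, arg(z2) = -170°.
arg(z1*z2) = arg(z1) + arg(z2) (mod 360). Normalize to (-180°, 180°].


arg(z1*z2) = 154° - 170° = -16°
Normalized to (-180°, 180°]: -16°

-16°


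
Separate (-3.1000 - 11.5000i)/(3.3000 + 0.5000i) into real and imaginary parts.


Multiply by conjugate: (-3.1000 - 11.5000i)(3.3000 - 0.5000i) / (3.3^2 + 0.5^2)
Numerator real = -3.1*3.3 - (11.5)*0.5 = -15.98
Numerator imag = -11.5*3.3 - (-3.1)*0.5 = -36.4
Denominator = 11.14
Re(z) = -15.98/11.14 = -1.4345
Im(z) = -36.4/11.14 = -3.2675

Re(z) = -1.4345, Im(z) = -3.2675


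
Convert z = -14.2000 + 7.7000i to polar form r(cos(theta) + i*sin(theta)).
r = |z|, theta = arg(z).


r = sqrt(201.64+59.29) = sqrt(260.93) = 16.1533
theta = atan2(7.7, -14.2) = 151.5311 degrees

r = 16.1533, theta = 151.5311 degrees


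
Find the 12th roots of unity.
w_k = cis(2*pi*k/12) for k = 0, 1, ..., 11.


The 12th roots of unity are cis(360k/12°) for k=0..11
Angle step = 360/12 = 30°
Primitive root: cis(30°)
Primitive root = 0.8660 + 0.5000i

12 roots at angles: 0°, 30°, 60°, 90°, 120°, 150°, 180°, 210°, 240°, 270°, 300°, 330°


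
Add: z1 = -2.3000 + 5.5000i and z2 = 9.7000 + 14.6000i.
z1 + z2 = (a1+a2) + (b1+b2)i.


Real: -2.3 + 9.7 = 7.4
Imag: 5.5 + 14.6 = 20.1

7.4000 + 20.1000i


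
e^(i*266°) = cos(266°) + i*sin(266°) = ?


cos(266°) = -0.0698
sin(266°) = -0.9976

e^(i*266°) = -0.0698 - 0.9976i


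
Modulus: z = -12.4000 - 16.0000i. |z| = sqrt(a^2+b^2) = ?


|z| = sqrt((-12.4)^2 + (-16)^2) = sqrt(153.76 + 256) = sqrt(409.76) = 20.2425

|z| = 20.2425


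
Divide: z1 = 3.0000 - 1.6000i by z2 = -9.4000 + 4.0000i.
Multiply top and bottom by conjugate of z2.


Conjugate of z2 = -9.4000 - 4.0000i
Numerator: (3.0000 - 1.6000i)(-9.4000 - 4.0000i) = -34.6000 + 3.0400i
Denominator: (-9.4)^2 + 4^2 = 104.36
Result = (-34.6000 + 3.0400i)/104.36

-0.3315 + 0.0291i


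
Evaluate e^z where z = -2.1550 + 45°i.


e^-2.1550 = 0.1159
cos(45°) = 0.7071
sin(45°) = 0.7071
Real = 0.1159*0.7071 = 0.0820
Imag = 0.1159*0.7071 = 0.0820

0.0820 + 0.0820i


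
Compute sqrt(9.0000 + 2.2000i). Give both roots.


|z| = sqrt(81+4.84) = 9.2650
sqrt((|z|+a)/2) = sqrt((9.2650+9)/2) = sqrt(9.1325) = 3.0220
sqrt((|z|-a)/2) = sqrt((9.2650-9)/2) = sqrt(0.1325) = 0.3640

±(3.0220 + 0.3640i) i.e. 3.0220 + 0.3640i and -3.0220 - 0.3640i


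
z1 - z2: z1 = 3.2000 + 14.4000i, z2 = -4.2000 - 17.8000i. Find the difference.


Real: 3.2 + 4.2 = 7.4
Imag: 14.4 + 17.8 = 32.2

7.4000 + 32.2000i


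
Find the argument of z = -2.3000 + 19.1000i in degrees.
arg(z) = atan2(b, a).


Re = -2.3, Im = 19.1
arg = atan2(19.1, -2.3) = 96.8664 degrees

arg(z) = 96.8664 degrees


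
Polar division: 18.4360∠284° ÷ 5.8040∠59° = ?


r = 18.4360 / 5.8040 = 3.1764
theta = 284° - 59° = 225° = 225° (mod 360)

3.1764 cis(225°)


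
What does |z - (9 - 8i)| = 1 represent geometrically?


|z - z0| = r is a circle with center z0 and radius r.
Center = (9, -8), radius = 1

Circle with center (9, -8) and radius 1


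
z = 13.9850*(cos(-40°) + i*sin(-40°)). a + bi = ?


a = 13.9850*cos(-40°) = 13.9850*0.76604 = 10.7131
b = 13.9850*sin(-40°) = 13.9850*(-0.64279) = -8.9894

10.7131 - 8.9894i


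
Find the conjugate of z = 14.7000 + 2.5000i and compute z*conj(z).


z_bar = 14.7000 - 2.5000i
z*z_bar = 14.7^2 + 2.5^2 = 216.09 + 6.25 = 222.34

z_bar = 14.7000 - 2.5000i, z*z_bar = 222.34


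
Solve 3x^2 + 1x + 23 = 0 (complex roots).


disc = 1^2 - 4*3*23 = 1 - 276 = -275
sqrt(|disc|) = sqrt(275) = 16.5831
Real part = -1/(2*3) = -0.1667
Imag part = 16.5831/(2*3) = 2.7639

-0.1667 ± 2.7639i


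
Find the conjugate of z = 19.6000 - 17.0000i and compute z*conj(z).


z_bar = 19.6000 + 17.0000i
z*z_bar = 19.6^2 + (-17)^2 = 384.16 + 289 = 673.16

z_bar = 19.6000 + 17.0000i, z*z_bar = 673.16


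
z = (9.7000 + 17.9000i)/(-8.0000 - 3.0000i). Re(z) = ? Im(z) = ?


Multiply by conjugate: (9.7000 + 17.9000i)(-8.0000 + 3.0000i) / ((-8)^2 + (-3)^2)
Numerator real = 9.7*(-8) + 17.9*(-3) = -131.3
Numerator imag = 17.9*(-8) - 9.7*(-3) = -114.1
Denominator = 73
Re(z) = -131.3/73 = -1.7986
Im(z) = -114.1/73 = -1.5630

Re(z) = -1.7986, Im(z) = -1.5630


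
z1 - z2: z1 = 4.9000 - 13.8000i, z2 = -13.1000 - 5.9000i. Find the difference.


Real: 4.9 + 13.1 = 18
Imag: -13.8 + 5.9 = -7.9

18.0000 - 7.9000i


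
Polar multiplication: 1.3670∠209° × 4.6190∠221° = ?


r = 1.3670 * 4.6190 = 6.3142
theta = 209° + 221° = 430° = 70° (mod 360)

6.3142 cis(70°)


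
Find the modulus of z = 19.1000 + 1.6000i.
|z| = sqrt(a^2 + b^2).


|z| = sqrt(19.1^2 + 1.6^2) = sqrt(364.81 + 2.56) = sqrt(367.37) = 19.1669

|z| = 19.1669


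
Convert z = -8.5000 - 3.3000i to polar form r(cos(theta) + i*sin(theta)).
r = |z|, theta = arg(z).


r = sqrt(72.25+10.89) = sqrt(83.14) = 9.1181
theta = atan2(-3.3, -8.5) = -158.7820 degrees

r = 9.1181, theta = -158.7820 degrees


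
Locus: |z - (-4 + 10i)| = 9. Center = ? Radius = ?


|z - z0| = r is a circle with center z0 and radius r.
Center = (-4, 10), radius = 9

Circle with center (-4, 10) and radius 9


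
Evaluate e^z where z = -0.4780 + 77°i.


e^-0.4780 = 0.6200
cos(77°) = 0.225
sin(77°) = 0.9744
Real = 0.6200*0.225 = 0.1395
Imag = 0.6200*0.9744 = 0.6041

0.1395 + 0.6041i


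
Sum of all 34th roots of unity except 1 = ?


With w = e^(2*pi*i/34), all 34 of the 34th roots of unity w^0 = 1, w, ..., w^(33) sum to 0: 1 + w + ... + w^(33) = (1 - w^34)/(1 - w) = 0 since w^34 = 1, w ≠ 1.
Removing the root 1: w + w^2 + ... + w^(33) = 0 - 1 = -1

Sum = -1


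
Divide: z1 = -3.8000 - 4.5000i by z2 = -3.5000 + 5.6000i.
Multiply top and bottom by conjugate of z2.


Conjugate of z2 = -3.5000 - 5.6000i
Numerator: (-3.8000 - 4.5000i)(-3.5000 - 5.6000i) = -11.9000 + 37.0300i
Denominator: (-3.5)^2 + 5.6^2 = 43.61
Result = (-11.9000 + 37.0300i)/43.61

-0.2729 + 0.8491i


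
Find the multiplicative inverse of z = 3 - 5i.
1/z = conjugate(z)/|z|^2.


|z|^2 = 9+25 = 34
1/z = (3 + 5i)/34

1/z = 0.0882 + 0.1471i


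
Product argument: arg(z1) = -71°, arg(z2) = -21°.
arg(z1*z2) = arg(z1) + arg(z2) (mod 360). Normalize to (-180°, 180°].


arg(z1*z2) = -71° - 21° = -92°
Normalized to (-180°, 180°]: -92°

-92°


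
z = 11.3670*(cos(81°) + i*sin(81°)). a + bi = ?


a = 11.3670*cos(81°) = 11.3670*0.156434 = 1.7782
b = 11.3670*sin(81°) = 11.3670*0.98769 = 11.2271

1.7782 + 11.2271i


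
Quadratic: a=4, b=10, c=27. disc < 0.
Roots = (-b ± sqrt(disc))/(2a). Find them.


disc = 10^2 - 4*4*27 = 100 - 432 = -332
sqrt(|disc|) = sqrt(332) = 18.2209
Real part = -10/(2*4) = -1.2500
Imag part = 18.2209/(2*4) = 2.2776

-1.2500 ± 2.2776i


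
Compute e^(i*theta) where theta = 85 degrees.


cos(85°) = 0.0872
sin(85°) = 0.9962

e^(i*85°) = 0.0872 + 0.9962i


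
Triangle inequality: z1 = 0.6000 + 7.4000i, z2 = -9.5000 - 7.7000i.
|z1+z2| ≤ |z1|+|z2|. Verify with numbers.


|z1| = sqrt(0.6^2 + 7.4^2) = sqrt(55.12) = 7.4243
|z2| = sqrt((-9.5)^2 + (-7.7)^2) = sqrt(149.54) = 12.2287
z1+z2 = -8.9000 - 0.3000i
|z1+z2| = sqrt(79.3) = 8.9051
|z1|+|z2| = 7.4243 + 12.2287 = 19.6530

|z1+z2| = 8.9051 ≤ |z1|+|z2| = 19.6530 (verified)


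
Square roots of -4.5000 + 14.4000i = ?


|z| = sqrt(20.25+207.36) = 15.0867
sqrt((|z|+a)/2) = sqrt((15.0867+(-4.5))/2) = sqrt(5.2934) = 2.3007
sqrt((|z|-a)/2) = sqrt((15.0867-(-4.5))/2) = sqrt(9.7934) = 3.1294

±(2.3007 + 3.1294i) i.e. 2.3007 + 3.1294i and -2.3007 - 3.1294i


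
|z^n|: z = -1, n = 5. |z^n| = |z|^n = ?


|z| = sqrt(1+0) = sqrt(1) = 1
|z^5| = |z|^5 = 1^5 = 1

|z^5| = 1


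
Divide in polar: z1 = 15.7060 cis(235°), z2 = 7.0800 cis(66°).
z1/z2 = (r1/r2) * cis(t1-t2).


r = 15.7060 / 7.0800 = 2.2184
theta = 235° - 66° = 169° = 169° (mod 360)

2.2184 cis(169°)


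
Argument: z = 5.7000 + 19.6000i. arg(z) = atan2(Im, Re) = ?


Re = 5.7, Im = 19.6
arg = atan2(19.6, 5.7) = 73.7847 degrees

arg(z) = 73.7847 degrees


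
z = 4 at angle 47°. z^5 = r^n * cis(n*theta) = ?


r^5 = 4^5 = 1024
n*theta = 5*47° = 235° = 235° (mod 360)
a = 1024*cos(235°) = -587.3423
b = 1024*sin(235°) = -838.8117

1024 cis(235°) = -587.3423 - 838.8117i


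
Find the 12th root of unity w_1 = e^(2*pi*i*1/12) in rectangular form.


Angle = 360*1/12 = 30°
a = cos(30°) = 0.8660
b = sin(30°) = 0.5000

0.8660 + 0.5000i


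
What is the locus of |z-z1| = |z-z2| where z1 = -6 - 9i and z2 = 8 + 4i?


Equal distances means the locus is the perpendicular bisector of z1 and z2.
Midpoint = ((-6+8)/2, (-9+4)/2) = (1.0000, -2.5000)

Perpendicular bisector through (1.0000, -2.5000)


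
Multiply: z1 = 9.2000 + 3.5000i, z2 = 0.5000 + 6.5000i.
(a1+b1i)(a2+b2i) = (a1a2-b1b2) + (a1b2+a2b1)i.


Real = 9.2*0.5 - 3.5*6.5 = 4.6 - 22.75 = -18.15
Imag = 9.2*6.5 + 0.5*3.5 = 59.8 + 1.75 = 61.55

-18.1500 + 61.5500i


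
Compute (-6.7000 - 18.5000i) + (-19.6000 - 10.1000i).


Real: -6.7 - 19.6 = -26.3
Imag: -18.5 - 10.1 = -28.6

-26.3000 - 28.6000i


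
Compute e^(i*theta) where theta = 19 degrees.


cos(19°) = 0.9455
sin(19°) = 0.3256

e^(i*19°) = 0.9455 + 0.3256i


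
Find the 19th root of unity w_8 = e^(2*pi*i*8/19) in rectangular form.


Angle = 360*8/19 = 151.5789°
a = cos(151.5789°) = -0.8795
b = sin(151.5789°) = 0.4759

-0.8795 + 0.4759i


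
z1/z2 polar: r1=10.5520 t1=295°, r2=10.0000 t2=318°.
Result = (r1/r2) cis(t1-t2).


r = 10.5520 / 10.0000 = 1.0552
theta = 295° - 318° = -23° = 337° (mod 360)

1.0552 cis(337°)


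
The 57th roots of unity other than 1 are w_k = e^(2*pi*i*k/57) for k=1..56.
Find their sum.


With w = e^(2*pi*i/57), all 57 of the 57th roots of unity w^0 = 1, w, ..., w^(56) sum to 0: 1 + w + ... + w^(56) = (1 - w^57)/(1 - w) = 0 since w^57 = 1, w ≠ 1.
Removing the root 1: w + w^2 + ... + w^(56) = 0 - 1 = -1

Sum = -1


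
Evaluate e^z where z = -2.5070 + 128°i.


e^-2.5070 = 0.0815
cos(128°) = -0.6157
sin(128°) = 0.788
Real = 0.0815*(-0.6157) = -0.0502
Imag = 0.0815*0.788 = 0.0642

-0.0502 + 0.0642i


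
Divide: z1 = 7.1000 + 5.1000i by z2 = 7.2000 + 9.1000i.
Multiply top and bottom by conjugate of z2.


Conjugate of z2 = 7.2000 - 9.1000i
Numerator: (7.1000 + 5.1000i)(7.2000 - 9.1000i) = 97.5300 - 27.8900i
Denominator: 7.2^2 + 9.1^2 = 134.65
Result = (97.5300 - 27.8900i)/134.65

0.7243 - 0.2071i


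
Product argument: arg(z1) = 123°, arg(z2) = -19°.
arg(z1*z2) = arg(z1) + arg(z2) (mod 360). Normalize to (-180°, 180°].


arg(z1*z2) = 123° - 19° = 104°
Normalized to (-180°, 180°]: 104°

104°


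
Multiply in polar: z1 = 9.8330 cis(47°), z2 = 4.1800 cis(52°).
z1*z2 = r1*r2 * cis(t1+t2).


r = 9.8330 * 4.1800 = 41.1019
theta = 47° + 52° = 99° = 99° (mod 360)

41.1019 cis(99°)


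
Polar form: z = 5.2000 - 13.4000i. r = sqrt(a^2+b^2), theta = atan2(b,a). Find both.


r = sqrt(27.04+179.56) = sqrt(206.6) = 14.3736
theta = atan2(-13.4, 5.2) = -68.7908 degrees

r = 14.3736, theta = -68.7908 degrees


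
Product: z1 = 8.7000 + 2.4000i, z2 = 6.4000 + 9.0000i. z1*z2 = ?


Real = 8.7*6.4 - 2.4*9 = 55.68 - 21.6 = 34.08
Imag = 8.7*9 + 6.4*2.4 = 78.3 + 15.36 = 93.66

34.0800 + 93.6600i


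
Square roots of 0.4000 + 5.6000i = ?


|z| = sqrt(0.16+31.36) = 5.6143
sqrt((|z|+a)/2) = sqrt((5.6143+0.4)/2) = sqrt(3.0071) = 1.7341
sqrt((|z|-a)/2) = sqrt((5.6143-0.4)/2) = sqrt(2.6071) = 1.6147

±(1.7341 + 1.6147i) i.e. 1.7341 + 1.6147i and -1.7341 - 1.6147i


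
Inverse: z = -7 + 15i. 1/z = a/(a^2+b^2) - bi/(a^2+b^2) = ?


|z|^2 = 49+225 = 274
1/z = (-7 - 15i)/274

1/z = -0.0255 - 0.0547i


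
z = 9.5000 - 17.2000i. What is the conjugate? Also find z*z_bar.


z_bar = 9.5000 + 17.2000i
z*z_bar = 9.5^2 + (-17.2)^2 = 90.25 + 295.84 = 386.09

z_bar = 9.5000 + 17.2000i, z*z_bar = 386.09


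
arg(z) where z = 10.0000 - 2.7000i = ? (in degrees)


Re = 10, Im = -2.7
arg = atan2(-2.7, 10) = -15.1096 degrees

arg(z) = -15.1096 degrees


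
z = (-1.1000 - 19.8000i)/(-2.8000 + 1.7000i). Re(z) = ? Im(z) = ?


Multiply by conjugate: (-1.1000 - 19.8000i)(-2.8000 - 1.7000i) / ((-2.8)^2 + 1.7^2)
Numerator real = -1.1*(-2.8) - (19.8)*1.7 = -30.58
Numerator imag = -19.8*(-2.8) - (-1.1)*1.7 = 57.31
Denominator = 10.73
Re(z) = -30.58/10.73 = -2.8500
Im(z) = 57.31/10.73 = 5.3411

Re(z) = -2.8500, Im(z) = 5.3411


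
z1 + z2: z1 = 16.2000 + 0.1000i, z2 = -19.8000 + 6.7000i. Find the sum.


Real: 16.2 - 19.8 = -3.6
Imag: 0.1 + 6.7 = 6.8

-3.6000 + 6.8000i


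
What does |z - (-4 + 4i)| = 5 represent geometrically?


|z - z0| = r is a circle with center z0 and radius r.
Center = (-4, 4), radius = 5

Circle with center (-4, 4) and radius 5


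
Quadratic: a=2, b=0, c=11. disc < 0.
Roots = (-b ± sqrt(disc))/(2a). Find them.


disc = 0^2 - 4*2*11 = 0 - 88 = -88
sqrt(|disc|) = sqrt(88) = 9.3808
Real part = 0/(2*2) = 0
Imag part = 9.3808/(2*2) = 2.3452

0 ± 2.3452i


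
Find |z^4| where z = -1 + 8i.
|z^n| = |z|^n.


|z| = sqrt(1+64) = sqrt(65) = 8.0623
|z^4| = |z|^4 = (sqrt(65))^4 = 65^2 = 4225

|z^4| = 4225


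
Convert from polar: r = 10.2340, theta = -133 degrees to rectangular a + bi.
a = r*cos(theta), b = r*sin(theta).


a = 10.2340*cos(-133°) = 10.2340*(-0.682) = -6.9796
b = 10.2340*sin(-133°) = 10.2340*(-0.731354) = -7.4847

-6.9796 - 7.4847i


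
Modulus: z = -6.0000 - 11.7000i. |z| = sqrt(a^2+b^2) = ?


|z| = sqrt((-6)^2 + (-11.7)^2) = sqrt(36 + 136.89) = sqrt(172.89) = 13.1488

|z| = 13.1488


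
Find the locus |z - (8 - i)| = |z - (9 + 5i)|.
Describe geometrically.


Equal distances means the locus is the perpendicular bisector of z1 and z2.
Midpoint = ((8+9)/2, (-1+5)/2) = (8.5000, 2.0000)

Perpendicular bisector through (8.5000, 2.0000)


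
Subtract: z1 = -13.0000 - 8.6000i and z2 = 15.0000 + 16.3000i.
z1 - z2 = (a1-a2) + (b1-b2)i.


Real: -13 - 15 = -28
Imag: -8.6 - 16.3 = -24.9

-28.0000 - 24.9000i


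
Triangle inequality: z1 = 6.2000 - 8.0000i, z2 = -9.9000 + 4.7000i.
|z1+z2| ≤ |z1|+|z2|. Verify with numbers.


|z1| = sqrt(6.2^2 + (-8)^2) = sqrt(102.44) = 10.1213
|z2| = sqrt((-9.9)^2 + 4.7^2) = sqrt(120.1) = 10.9590
z1+z2 = -3.7000 - 3.3000i
|z1+z2| = sqrt(24.58) = 4.9578
|z1|+|z2| = 10.1213 + 10.9590 = 21.0803

|z1+z2| = 4.9578 ≤ |z1|+|z2| = 21.0803 (verified)


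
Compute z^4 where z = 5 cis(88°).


r^4 = 5^4 = 625
n*theta = 4*88° = 352° = 352° (mod 360)
a = 625*cos(352°) = 618.9175
b = 625*sin(352°) = -86.9832

625 cis(352°) = 618.9175 - 86.9832i


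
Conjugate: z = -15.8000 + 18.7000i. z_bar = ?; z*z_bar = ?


z_bar = -15.8000 - 18.7000i
z*z_bar = (-15.8)^2 + 18.7^2 = 249.64 + 349.69 = 599.33

z_bar = -15.8000 - 18.7000i, z*z_bar = 599.33


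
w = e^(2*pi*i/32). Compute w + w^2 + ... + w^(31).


With w = e^(2*pi*i/32), all 32 of the 32th roots of unity w^0 = 1, w, ..., w^(31) sum to 0: 1 + w + ... + w^(31) = (1 - w^32)/(1 - w) = 0 since w^32 = 1, w ≠ 1.
Removing the root 1: w + w^2 + ... + w^(31) = 0 - 1 = -1

Sum = -1


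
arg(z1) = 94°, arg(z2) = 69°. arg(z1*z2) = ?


arg(z1*z2) = 94° + 69° = 163°
Normalized to (-180°, 180°]: 163°

163°


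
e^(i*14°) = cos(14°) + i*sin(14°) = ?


cos(14°) = 0.9703
sin(14°) = 0.2419

e^(i*14°) = 0.9703 + 0.2419i


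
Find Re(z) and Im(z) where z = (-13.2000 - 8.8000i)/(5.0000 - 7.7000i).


Multiply by conjugate: (-13.2000 - 8.8000i)(5.0000 + 7.7000i) / (5^2 + (-7.7)^2)
Numerator real = -13.2*5 - (8.8)*(-7.7) = 1.76
Numerator imag = -8.8*5 - (-13.2)*(-7.7) = -145.64
Denominator = 84.29
Re(z) = 1.76/84.29 = 0.0209
Im(z) = -145.64/84.29 = -1.7278

Re(z) = 0.0209, Im(z) = -1.7278


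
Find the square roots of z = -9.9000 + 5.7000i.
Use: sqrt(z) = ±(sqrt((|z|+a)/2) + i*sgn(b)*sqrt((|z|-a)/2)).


|z| = sqrt(98.01+32.49) = 11.4237
sqrt((|z|+a)/2) = sqrt((11.4237+(-9.9))/2) = sqrt(0.7618) = 0.8728
sqrt((|z|-a)/2) = sqrt((11.4237-(-9.9))/2) = sqrt(10.6618) = 3.2652

±(0.8728 + 3.2652i) i.e. 0.8728 + 3.2652i and -0.8728 - 3.2652i


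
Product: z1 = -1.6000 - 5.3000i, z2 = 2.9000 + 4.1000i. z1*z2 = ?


Real = -1.6*2.9 - (-5.3)*4.1 = -4.64 - (-21.73) = 17.09
Imag = -1.6*4.1 + 2.9*(-5.3) = -6.56 - (15.37) = -21.93

17.0900 - 21.9300i


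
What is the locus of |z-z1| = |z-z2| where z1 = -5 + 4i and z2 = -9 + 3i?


Equal distances means the locus is the perpendicular bisector of z1 and z2.
Midpoint = ((-5+(-9))/2, (4+3)/2) = (-7.0000, 3.5000)

Perpendicular bisector through (-7.0000, 3.5000)


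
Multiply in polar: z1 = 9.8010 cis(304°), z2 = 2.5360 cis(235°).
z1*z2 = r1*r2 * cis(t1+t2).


r = 9.8010 * 2.5360 = 24.8553
theta = 304° + 235° = 539° = 179° (mod 360)

24.8553 cis(179°)


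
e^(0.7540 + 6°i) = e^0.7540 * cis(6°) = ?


e^0.7540 = 2.1255
cos(6°) = 0.9945
sin(6°) = 0.10453
Real = 2.1255*0.9945 = 2.1138
Imag = 2.1255*0.10453 = 0.2222

2.1138 + 0.2222i


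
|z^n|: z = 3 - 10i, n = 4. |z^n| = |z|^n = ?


|z| = sqrt(9+100) = sqrt(109) = 10.4403
|z^4| = |z|^4 = (sqrt(109))^4 = 109^2 = 11881

|z^4| = 11881


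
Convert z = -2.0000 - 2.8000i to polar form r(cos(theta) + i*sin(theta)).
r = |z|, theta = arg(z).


r = sqrt(4+7.84) = sqrt(11.84) = 3.4409
theta = atan2(-2.8, -2) = -125.5377 degrees

r = 3.4409, theta = -125.5377 degrees


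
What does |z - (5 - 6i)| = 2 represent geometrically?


|z - z0| = r is a circle with center z0 and radius r.
Center = (5, -6), radius = 2

Circle with center (5, -6) and radius 2


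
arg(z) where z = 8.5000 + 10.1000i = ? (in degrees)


Re = 8.5, Im = 10.1
arg = atan2(10.1, 8.5) = 49.9166 degrees

arg(z) = 49.9166 degrees


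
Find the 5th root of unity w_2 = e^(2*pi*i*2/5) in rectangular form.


Angle = 360*2/5 = 144°
a = cos(144°) = -0.8090
b = sin(144°) = 0.5878

-0.8090 + 0.5878i


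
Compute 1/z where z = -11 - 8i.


|z|^2 = 121+64 = 185
1/z = (-11 + 8i)/185

1/z = -0.0595 + 0.0432i


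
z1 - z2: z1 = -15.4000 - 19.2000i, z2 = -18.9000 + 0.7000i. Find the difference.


Real: -15.4 + 18.9 = 3.5
Imag: -19.2 - 0.7 = -19.9

3.5000 - 19.9000i


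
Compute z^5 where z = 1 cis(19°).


r^5 = 1^5 = 1
n*theta = 5*19° = 95° = 95° (mod 360)
a = 1*cos(95°) = -0.0872
b = 1*sin(95°) = 0.9962

1 cis(95°) = -0.0872 + 0.9962i


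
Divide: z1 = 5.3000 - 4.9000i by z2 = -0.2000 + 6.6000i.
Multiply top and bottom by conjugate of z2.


Conjugate of z2 = -0.2000 - 6.6000i
Numerator: (5.3000 - 4.9000i)(-0.2000 - 6.6000i) = -33.4000 - 34.0000i
Denominator: (-0.2)^2 + 6.6^2 = 43.6
Result = (-33.4000 - 34.0000i)/43.6

-0.7661 - 0.7798i


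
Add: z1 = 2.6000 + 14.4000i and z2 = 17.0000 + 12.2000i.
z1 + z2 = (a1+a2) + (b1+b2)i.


Real: 2.6 + 17 = 19.6
Imag: 14.4 + 12.2 = 26.6

19.6000 + 26.6000i


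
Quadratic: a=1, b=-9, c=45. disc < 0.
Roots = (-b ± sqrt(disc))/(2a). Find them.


disc = (-9)^2 - 4*1*45 = 81 - 180 = -99
sqrt(|disc|) = sqrt(99) = 9.9499
Real part = 9/(2*1) = 4.5000
Imag part = 9.9499/(2*1) = 4.9749

4.5000 ± 4.9749i


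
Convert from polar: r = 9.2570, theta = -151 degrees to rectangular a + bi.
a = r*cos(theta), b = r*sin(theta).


a = 9.2570*cos(-151°) = 9.2570*(-0.87462) = -8.0964
b = 9.2570*sin(-151°) = 9.2570*(-0.48481) = -4.4879

-8.0964 - 4.4879i


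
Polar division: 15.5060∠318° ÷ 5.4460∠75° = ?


r = 15.5060 / 5.4460 = 2.8472
theta = 318° - 75° = 243° = 243° (mod 360)

2.8472 cis(243°)


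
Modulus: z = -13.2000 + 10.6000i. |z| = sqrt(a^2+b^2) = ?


|z| = sqrt((-13.2)^2 + 10.6^2) = sqrt(174.24 + 112.36) = sqrt(286.6) = 16.9293

|z| = 16.9293


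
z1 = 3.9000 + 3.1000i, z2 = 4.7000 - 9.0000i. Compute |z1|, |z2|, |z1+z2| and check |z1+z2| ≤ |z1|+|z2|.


|z1| = sqrt(3.9^2 + 3.1^2) = sqrt(24.82) = 4.9820
|z2| = sqrt(4.7^2 + (-9)^2) = sqrt(103.09) = 10.1533
z1+z2 = 8.6000 - 5.9000i
|z1+z2| = sqrt(108.77) = 10.4293
|z1|+|z2| = 4.9820 + 10.1533 = 15.1353

|z1+z2| = 10.4293 ≤ |z1|+|z2| = 15.1353 (verified)


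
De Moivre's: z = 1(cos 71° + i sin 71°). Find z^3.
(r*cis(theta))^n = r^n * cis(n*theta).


r^3 = 1^3 = 1
n*theta = 3*71° = 213° = 213° (mod 360)
a = 1*cos(213°) = -0.8387
b = 1*sin(213°) = -0.5446

1 cis(213°) = -0.8387 - 0.5446i


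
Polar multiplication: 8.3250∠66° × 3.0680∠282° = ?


r = 8.3250 * 3.0680 = 25.5411
theta = 66° + 282° = 348° = 348° (mod 360)

25.5411 cis(348°)


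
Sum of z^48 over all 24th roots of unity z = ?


The roots are w_k = w^k with w = e^(2*pi*i/24), and (w^k)^48 = (w^48)^k.
So S = 1 + u + u^2 + ... + u^(23) with u = w^48.
48 = 2*24 + 0, so 48 is a multiple of 24 and u = (w^24)^2 = 1.
Every one of the 24 terms equals 1: S = 24

S = 24


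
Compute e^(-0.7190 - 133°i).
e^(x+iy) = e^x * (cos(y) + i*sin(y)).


e^-0.7190 = 0.4872
cos(-133°) = -0.682
sin(-133°) = -0.7314
Real = 0.4872*(-0.682) = -0.3323
Imag = 0.4872*(-0.7314) = -0.3563

-0.3323 - 0.3563i


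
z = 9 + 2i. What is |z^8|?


|z| = sqrt(81+4) = sqrt(85) = 9.2195
|z^8| = |z|^8 = (sqrt(85))^8 = 85^4 = 52200625

|z^8| = 52200625


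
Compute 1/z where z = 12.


|z|^2 = 144+0 = 144
1/z = (12 - 0i)/144

1/z = 0.0833 + 0i


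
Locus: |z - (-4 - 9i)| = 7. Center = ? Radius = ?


|z - z0| = r is a circle with center z0 and radius r.
Center = (-4, -9), radius = 7

Circle with center (-4, -9) and radius 7


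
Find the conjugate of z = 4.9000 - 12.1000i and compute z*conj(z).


z_bar = 4.9000 + 12.1000i
z*z_bar = 4.9^2 + (-12.1)^2 = 24.01 + 146.41 = 170.42

z_bar = 4.9000 + 12.1000i, z*z_bar = 170.42


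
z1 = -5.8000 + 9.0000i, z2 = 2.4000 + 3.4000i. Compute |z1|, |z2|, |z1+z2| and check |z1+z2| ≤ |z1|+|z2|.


|z1| = sqrt((-5.8)^2 + 9^2) = sqrt(114.64) = 10.7070
|z2| = sqrt(2.4^2 + 3.4^2) = sqrt(17.32) = 4.1617
z1+z2 = -3.4000 + 12.4000i
|z1+z2| = sqrt(165.32) = 12.8577
|z1|+|z2| = 10.7070 + 4.1617 = 14.8687

|z1+z2| = 12.8577 ≤ |z1|+|z2| = 14.8687 (verified)


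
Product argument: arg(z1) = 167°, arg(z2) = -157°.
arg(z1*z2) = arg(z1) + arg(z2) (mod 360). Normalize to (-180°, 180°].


arg(z1*z2) = 167° - 157° = 10°
Normalized to (-180°, 180°]: 10°

10°


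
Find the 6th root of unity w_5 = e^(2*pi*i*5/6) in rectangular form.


Angle = 360*5/6 = 300°
a = cos(300°) = 0.5000
b = sin(300°) = -0.8660

0.5000 - 0.8660i


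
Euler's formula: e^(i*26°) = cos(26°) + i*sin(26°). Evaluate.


cos(26°) = 0.8988
sin(26°) = 0.4384

e^(i*26°) = 0.8988 + 0.4384i


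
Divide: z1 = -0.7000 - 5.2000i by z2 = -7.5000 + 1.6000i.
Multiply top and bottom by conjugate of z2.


Conjugate of z2 = -7.5000 - 1.6000i
Numerator: (-0.7000 - 5.2000i)(-7.5000 - 1.6000i) = -3.0700 + 40.1200i
Denominator: (-7.5)^2 + 1.6^2 = 58.81
Result = (-3.0700 + 40.1200i)/58.81

-0.0522 + 0.6822i


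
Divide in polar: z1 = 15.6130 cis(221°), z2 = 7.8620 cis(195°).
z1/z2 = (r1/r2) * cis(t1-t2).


r = 15.6130 / 7.8620 = 1.9859
theta = 221° - 195° = 26° = 26° (mod 360)

1.9859 cis(26°)


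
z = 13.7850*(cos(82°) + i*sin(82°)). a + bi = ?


a = 13.7850*cos(82°) = 13.7850*0.13917 = 1.9185
b = 13.7850*sin(82°) = 13.7850*0.990268 = 13.6508

1.9185 + 13.6508i


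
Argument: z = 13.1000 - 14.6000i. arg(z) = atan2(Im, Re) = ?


Re = 13.1, Im = -14.6
arg = atan2(-14.6, 13.1) = -48.0996 degrees

arg(z) = -48.0996 degrees


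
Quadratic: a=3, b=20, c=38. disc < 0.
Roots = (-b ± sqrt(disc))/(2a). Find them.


disc = 20^2 - 4*3*38 = 400 - 456 = -56
sqrt(|disc|) = sqrt(56) = 7.4833
Real part = -20/(2*3) = -3.3333
Imag part = 7.4833/(2*3) = 1.2472

-3.3333 ± 1.2472i


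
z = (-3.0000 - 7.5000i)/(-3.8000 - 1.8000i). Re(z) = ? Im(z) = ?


Multiply by conjugate: (-3.0000 - 7.5000i)(-3.8000 + 1.8000i) / ((-3.8)^2 + (-1.8)^2)
Numerator real = -3*(-3.8) - (7.5)*(-1.8) = 24.9
Numerator imag = -7.5*(-3.8) - (-3)*(-1.8) = 23.1
Denominator = 17.68
Re(z) = 24.9/17.68 = 1.4084
Im(z) = 23.1/17.68 = 1.3066

Re(z) = 1.4084, Im(z) = 1.3066


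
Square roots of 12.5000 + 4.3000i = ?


|z| = sqrt(156.25+18.49) = 13.2189
sqrt((|z|+a)/2) = sqrt((13.2189+12.5)/2) = sqrt(12.8595) = 3.5860
sqrt((|z|-a)/2) = sqrt((13.2189-12.5)/2) = sqrt(0.3595) = 0.5996

±(3.5860 + 0.5996i) i.e. 3.5860 + 0.5996i and -3.5860 - 0.5996i


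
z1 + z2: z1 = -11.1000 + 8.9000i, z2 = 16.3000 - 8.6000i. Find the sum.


Real: -11.1 + 16.3 = 5.2
Imag: 8.9 - 8.6 = 0.3

5.2000 + 0.3000i


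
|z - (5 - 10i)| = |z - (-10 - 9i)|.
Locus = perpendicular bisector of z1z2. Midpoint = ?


Equal distances means the locus is the perpendicular bisector of z1 and z2.
Midpoint = ((5+(-10))/2, (-10+(-9))/2) = (-2.5000, -9.5000)

Perpendicular bisector through (-2.5000, -9.5000)


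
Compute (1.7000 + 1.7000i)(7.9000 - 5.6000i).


Real = 1.7*7.9 - 1.7*(-5.6) = 13.43 - (-9.52) = 22.95
Imag = 1.7*(-5.6) + 7.9*1.7 = -9.52 + 13.43 = 3.91

22.9500 + 3.9100i


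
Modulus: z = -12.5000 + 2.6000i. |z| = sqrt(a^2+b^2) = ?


|z| = sqrt((-12.5)^2 + 2.6^2) = sqrt(156.25 + 6.76) = sqrt(163.01) = 12.7675

|z| = 12.7675


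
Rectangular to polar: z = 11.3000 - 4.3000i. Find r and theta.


r = sqrt(127.69+18.49) = sqrt(146.18) = 12.0905
theta = atan2(-4.3, 11.3) = -20.8334 degrees

r = 12.0905, theta = -20.8334 degrees


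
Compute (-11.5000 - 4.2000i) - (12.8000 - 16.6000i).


Real: -11.5 - 12.8 = -24.3
Imag: -4.2 + 16.6 = 12.4

-24.3000 + 12.4000i


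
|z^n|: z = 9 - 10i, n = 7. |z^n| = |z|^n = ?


|z| = sqrt(81+100) = sqrt(181) = 13.4536
|z^7| = |z|^7 = (sqrt(181))^7 = 181^3 * sqrt(181) = 5929741*sqrt(181)

|z^7| = 5929741*sqrt(181) ≈ 79776506.1105


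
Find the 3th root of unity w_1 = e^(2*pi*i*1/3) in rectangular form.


Angle = 360*1/3 = 120°
a = cos(120°) = -0.5000
b = sin(120°) = 0.8660

-0.5000 + 0.8660i


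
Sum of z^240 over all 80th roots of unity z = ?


The roots are w_k = w^k with w = e^(2*pi*i/80), and (w^k)^240 = (w^240)^k.
So S = 1 + u + u^2 + ... + u^(79) with u = w^240.
240 = 3*80 + 0, so 240 is a multiple of 80 and u = (w^80)^3 = 1.
Every one of the 80 terms equals 1: S = 80

S = 80


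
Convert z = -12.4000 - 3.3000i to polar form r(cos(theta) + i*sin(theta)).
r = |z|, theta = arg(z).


r = sqrt(153.76+10.89) = sqrt(164.65) = 12.8316
theta = atan2(-3.3, -12.4) = -165.0973 degrees

r = 12.8316, theta = -165.0973 degrees


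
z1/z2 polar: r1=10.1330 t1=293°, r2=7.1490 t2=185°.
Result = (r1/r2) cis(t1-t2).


r = 10.1330 / 7.1490 = 1.4174
theta = 293° - 185° = 108° = 108° (mod 360)

1.4174 cis(108°)


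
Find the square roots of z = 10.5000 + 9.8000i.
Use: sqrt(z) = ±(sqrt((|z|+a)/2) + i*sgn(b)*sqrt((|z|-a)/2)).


|z| = sqrt(110.25+96.04) = 14.3628
sqrt((|z|+a)/2) = sqrt((14.3628+10.5)/2) = sqrt(12.4314) = 3.5258
sqrt((|z|-a)/2) = sqrt((14.3628-10.5)/2) = sqrt(1.9314) = 1.3897

±(3.5258 + 1.3897i) i.e. 3.5258 + 1.3897i and -3.5258 - 1.3897i


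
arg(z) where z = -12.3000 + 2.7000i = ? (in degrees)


Re = -12.3, Im = 2.7
arg = atan2(2.7, -12.3) = 167.6192 degrees

arg(z) = 167.6192 degrees


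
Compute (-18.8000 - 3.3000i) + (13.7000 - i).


Real: -18.8 + 13.7 = -5.1
Imag: -3.3 - 1 = -4.3

-5.1000 - 4.3000i


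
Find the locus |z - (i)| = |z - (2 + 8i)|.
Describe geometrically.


Equal distances means the locus is the perpendicular bisector of z1 and z2.
Midpoint = ((0+2)/2, (1+8)/2) = (1.0000, 4.5000)

Perpendicular bisector through (1.0000, 4.5000)


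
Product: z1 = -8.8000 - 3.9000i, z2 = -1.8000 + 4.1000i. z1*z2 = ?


Real = -8.8*(-1.8) - (-3.9)*4.1 = 15.84 - (-15.99) = 31.83
Imag = -8.8*4.1 - (1.8)*(-3.9) = -36.08 + 7.02 = -29.06

31.8300 - 29.0600i


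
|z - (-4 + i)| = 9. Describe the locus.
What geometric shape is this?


|z - z0| = r is a circle with center z0 and radius r.
Center = (-4, 1), radius = 9

Circle with center (-4, 1) and radius 9


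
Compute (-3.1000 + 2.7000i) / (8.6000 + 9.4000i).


Conjugate of z2 = 8.6000 - 9.4000i
Numerator: (-3.1000 + 2.7000i)(8.6000 - 9.4000i) = -1.2800 + 52.3600i
Denominator: 8.6^2 + 9.4^2 = 162.32
Result = (-1.2800 + 52.3600i)/162.32

-0.0079 + 0.3226i


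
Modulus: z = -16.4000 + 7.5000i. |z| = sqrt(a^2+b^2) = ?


|z| = sqrt((-16.4)^2 + 7.5^2) = sqrt(268.96 + 56.25) = sqrt(325.21) = 18.0336

|z| = 18.0336


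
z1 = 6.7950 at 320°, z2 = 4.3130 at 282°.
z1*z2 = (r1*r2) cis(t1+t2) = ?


r = 6.7950 * 4.3130 = 29.3068
theta = 320° + 282° = 602° = 242° (mod 360)

29.3068 cis(242°)


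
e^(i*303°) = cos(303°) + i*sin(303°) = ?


cos(303°) = 0.5446
sin(303°) = -0.8387

e^(i*303°) = 0.5446 - 0.8387i


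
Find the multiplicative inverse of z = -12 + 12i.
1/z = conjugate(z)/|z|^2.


|z|^2 = 144+144 = 288
1/z = (-12 - 12i)/288

1/z = -0.0417 - 0.0417i


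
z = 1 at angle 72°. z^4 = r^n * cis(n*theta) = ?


r^4 = 1^4 = 1
n*theta = 4*72° = 288° = 288° (mod 360)
a = 1*cos(288°) = 0.3090
b = 1*sin(288°) = -0.9511

1 cis(288°) = 0.3090 - 0.9511i


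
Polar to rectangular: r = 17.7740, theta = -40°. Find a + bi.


a = 17.7740*cos(-40°) = 17.7740*0.766044 = 13.6157
b = 17.7740*sin(-40°) = 17.7740*(-0.64279) = -11.4249

13.6157 - 11.4249i


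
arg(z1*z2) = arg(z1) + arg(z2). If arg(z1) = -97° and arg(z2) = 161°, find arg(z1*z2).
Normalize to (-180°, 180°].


arg(z1*z2) = -97° + 161° = 64°
Normalized to (-180°, 180°]: 64°

64°


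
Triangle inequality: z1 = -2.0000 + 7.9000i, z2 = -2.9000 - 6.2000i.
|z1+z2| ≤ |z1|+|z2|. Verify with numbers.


|z1| = sqrt((-2)^2 + 7.9^2) = sqrt(66.41) = 8.1492
|z2| = sqrt((-2.9)^2 + (-6.2)^2) = sqrt(46.85) = 6.8447
z1+z2 = -4.9000 + 1.7000i
|z1+z2| = sqrt(26.9) = 5.1865
|z1|+|z2| = 8.1492 + 6.8447 = 14.9939

|z1+z2| = 5.1865 ≤ |z1|+|z2| = 14.9939 (verified)


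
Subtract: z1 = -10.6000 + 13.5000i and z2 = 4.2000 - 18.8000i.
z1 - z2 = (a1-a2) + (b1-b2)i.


Real: -10.6 - 4.2 = -14.8
Imag: 13.5 + 18.8 = 32.3

-14.8000 + 32.3000i


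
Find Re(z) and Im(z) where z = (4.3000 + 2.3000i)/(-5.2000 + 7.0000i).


Multiply by conjugate: (4.3000 + 2.3000i)(-5.2000 - 7.0000i) / ((-5.2)^2 + 7^2)
Numerator real = 4.3*(-5.2) + 2.3*7 = -6.26
Numerator imag = 2.3*(-5.2) - 4.3*7 = -42.06
Denominator = 76.04
Re(z) = -6.26/76.04 = -0.0823
Im(z) = -42.06/76.04 = -0.5531

Re(z) = -0.0823, Im(z) = -0.5531


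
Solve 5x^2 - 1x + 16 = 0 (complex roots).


disc = (-1)^2 - 4*5*16 = 1 - 320 = -319
sqrt(|disc|) = sqrt(319) = 17.8606
Real part = 1/(2*5) = 0.1000
Imag part = 17.8606/(2*5) = 1.7861

0.1000 ± 1.7861i


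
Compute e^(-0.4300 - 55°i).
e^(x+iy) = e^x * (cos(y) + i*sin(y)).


e^-0.4300 = 0.6505
cos(-55°) = 0.5736
sin(-55°) = -0.8192
Real = 0.6505*0.5736 = 0.3731
Imag = 0.6505*(-0.8192) = -0.5329

0.3731 - 0.5329i


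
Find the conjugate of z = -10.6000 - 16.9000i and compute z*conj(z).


z_bar = -10.6000 + 16.9000i
z*z_bar = (-10.6)^2 + (-16.9)^2 = 112.36 + 285.61 = 397.97

z_bar = -10.6000 + 16.9000i, z*z_bar = 397.97


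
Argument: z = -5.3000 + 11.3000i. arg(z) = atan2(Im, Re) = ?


Re = -5.3, Im = 11.3
arg = atan2(11.3, -5.3) = 115.1278 degrees

arg(z) = 115.1278 degrees


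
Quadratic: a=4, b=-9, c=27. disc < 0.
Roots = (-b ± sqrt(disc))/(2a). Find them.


disc = (-9)^2 - 4*4*27 = 81 - 432 = -351
sqrt(|disc|) = sqrt(351) = 18.7350
Real part = 9/(2*4) = 1.1250
Imag part = 18.7350/(2*4) = 2.3419

1.1250 ± 2.3419i


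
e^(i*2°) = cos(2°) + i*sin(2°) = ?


cos(2°) = 0.9994
sin(2°) = 0.0349

e^(i*2°) = 0.9994 + 0.0349i


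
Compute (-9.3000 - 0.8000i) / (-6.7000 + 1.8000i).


Conjugate of z2 = -6.7000 - 1.8000i
Numerator: (-9.3000 - 0.8000i)(-6.7000 - 1.8000i) = 60.8700 + 22.1000i
Denominator: (-6.7)^2 + 1.8^2 = 48.13
Result = (60.8700 + 22.1000i)/48.13

1.2647 + 0.4592i


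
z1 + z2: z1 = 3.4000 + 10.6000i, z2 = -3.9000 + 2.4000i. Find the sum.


Real: 3.4 - 3.9 = -0.5
Imag: 10.6 + 2.4 = 13

-0.5000 + 13.0000i


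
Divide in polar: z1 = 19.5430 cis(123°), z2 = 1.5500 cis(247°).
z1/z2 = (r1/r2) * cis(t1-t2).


r = 19.5430 / 1.5500 = 12.6084
theta = 123° - 247° = -124° = 236° (mod 360)

12.6084 cis(236°)


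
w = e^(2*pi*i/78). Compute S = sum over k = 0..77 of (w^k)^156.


The roots are w_k = w^k with w = e^(2*pi*i/78), and (w^k)^156 = (w^156)^k.
So S = 1 + u + u^2 + ... + u^(77) with u = w^156.
156 = 2*78 + 0, so 156 is a multiple of 78 and u = (w^78)^2 = 1.
Every one of the 78 terms equals 1: S = 78

S = 78


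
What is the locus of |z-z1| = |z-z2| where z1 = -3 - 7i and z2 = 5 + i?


Equal distances means the locus is the perpendicular bisector of z1 and z2.
Midpoint = ((-3+5)/2, (-7+1)/2) = (1.0000, -3.0000)

Perpendicular bisector through (1.0000, -3.0000)


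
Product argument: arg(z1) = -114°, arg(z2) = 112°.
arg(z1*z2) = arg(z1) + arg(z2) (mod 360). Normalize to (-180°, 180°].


arg(z1*z2) = -114° + 112° = -2°
Normalized to (-180°, 180°]: -2°

-2°
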